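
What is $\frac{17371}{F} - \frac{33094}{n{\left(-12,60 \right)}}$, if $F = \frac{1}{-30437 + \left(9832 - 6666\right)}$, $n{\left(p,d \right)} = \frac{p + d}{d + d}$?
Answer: $-473807276$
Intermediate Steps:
$n{\left(p,d \right)} = \frac{d + p}{2 d}$
$F = - \frac{1}{27271}$ ($F = \frac{1}{-30437 + 3166} = \frac{1}{-27271} = - \frac{1}{27271} \approx -3.6669 \cdot 10^{-5}$)
$\frac{17371}{F} - \frac{33094}{n{\left(-12,60 \right)}} = \frac{17371}{- \frac{1}{27271}} - \frac{33094}{\frac{1}{2} \cdot \frac{1}{60} \left(60 - 12\right)} = 17371 \left(-27271\right) - \frac{33094}{\frac{1}{2} \cdot \frac{1}{60} \cdot 48} = -473724541 - \frac{33094}{\frac{2}{5}} = -473724541 - 82735 = -473807276$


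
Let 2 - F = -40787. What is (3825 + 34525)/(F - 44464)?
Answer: -1534/147 ≈ -10.435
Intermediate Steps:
F = 40789 (F = 2 - 1*(-40787) = 2 + 40787 = 40789)
(3825 + 34525)/(F - 44464) = (3825 + 34525)/(40789 - 44464) = 38350/(-3675) = 38350*(-1/3675) = -1534/147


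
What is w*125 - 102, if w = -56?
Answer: -7102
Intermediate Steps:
w*125 - 102 = -56*125 - 102 = -7000 - 102 = -7102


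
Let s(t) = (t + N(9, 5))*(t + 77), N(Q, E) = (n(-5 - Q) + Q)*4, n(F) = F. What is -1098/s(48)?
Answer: -549/1750 ≈ -0.31371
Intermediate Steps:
N(Q, E) = -20 (N(Q, E) = ((-5 - Q) + Q)*4 = -5*4 = -20)
s(t) = (-20 + t)*(77 + t) (s(t) = (t - 20)*(t + 77) = (-20 + t)*(77 + t))
-1098/s(48) = -1098/(-1540 + 48² + 57*48) = -1098/(-1540 + 2304 + 2736) = -1098/3500 = -1098*1/3500 = -549/1750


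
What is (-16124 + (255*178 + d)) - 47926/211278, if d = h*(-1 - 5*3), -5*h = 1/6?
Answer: 5152772253/176065 ≈ 29266.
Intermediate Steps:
h = -1/30 (h = -⅕/6 = -⅕*⅙ = -1/30 ≈ -0.033333)
d = 8/15 (d = -(-1 - 5*3)/30 = -(-1 - 15)/30 = -1/30*(-16) = 8/15 ≈ 0.53333)
(-16124 + (255*178 + d)) - 47926/211278 = (-16124 + (255*178 + 8/15)) - 47926/211278 = (-16124 + (45390 + 8/15)) - 47926*1/211278 = (-16124 + 680858/15) - 23963/105639 = 438998/15 - 23963/105639 = 5152772253/176065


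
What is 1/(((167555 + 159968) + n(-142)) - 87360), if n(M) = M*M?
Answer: 1/260327 ≈ 3.8413e-6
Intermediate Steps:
n(M) = M²
1/(((167555 + 159968) + n(-142)) - 87360) = 1/(((167555 + 159968) + (-142)²) - 87360) = 1/((327523 + 20164) - 87360) = 1/(347687 - 87360) = 1/260327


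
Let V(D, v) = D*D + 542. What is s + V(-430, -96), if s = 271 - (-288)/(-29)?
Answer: 5385389/29 ≈ 1.8570e+5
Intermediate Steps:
V(D, v) = 542 + D² (V(D, v) = D² + 542 = 542 + D²)
s = 7571/29 (s = 271 - (-288)*(-1)/29 = 271 - 36*8/29 = 271 - 288/29 = 7571/29 ≈ 261.07)
s + V(-430, -96) = 7571/29 + (542 + (-430)²) = 7571/29 + (542 + 184900) = 7571/29 + 185442 = 5385389/29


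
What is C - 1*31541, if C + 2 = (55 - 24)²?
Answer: -30582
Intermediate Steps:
C = 959 (C = -2 + (55 - 24)² = -2 + 31² = -2 + 961 = 959)
C - 1*31541 = 959 - 1*31541 = 959 - 31541 = -30582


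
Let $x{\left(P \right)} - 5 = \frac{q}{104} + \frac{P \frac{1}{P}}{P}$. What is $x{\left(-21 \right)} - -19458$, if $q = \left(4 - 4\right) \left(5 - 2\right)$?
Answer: $\frac{408722}{21} \approx 19463.0$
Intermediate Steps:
$q = 0$ ($q = 0 \left(5 - 2\right) = 0 \cdot 3 = 0$)
$x{\left(P \right)} = 5 + \frac{1}{P}$ ($x{\left(P \right)} = 5 + \left(\frac{0}{104} + \frac{P \frac{1}{P}}{P}\right) = 5 + \left(0 \cdot \frac{1}{104} + 1 \frac{1}{P}\right) = 5 + \left(0 + \frac{1}{P}\right) = 5 + \frac{1}{P}$)
$x{\left(-21 \right)} - -19458 = \left(5 + \frac{1}{-21}\right) - -19458 = \left(5 - \frac{1}{21}\right) + 19458 = \frac{104}{21} + 19458 = \frac{408722}{21}$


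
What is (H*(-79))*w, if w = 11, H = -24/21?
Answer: 6952/7 ≈ 993.14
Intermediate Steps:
H = -8/7 (H = -24*1/21 = -8/7 ≈ -1.1429)
(H*(-79))*w = -8/7*(-79)*11 = (632/7)*11 = 6952/7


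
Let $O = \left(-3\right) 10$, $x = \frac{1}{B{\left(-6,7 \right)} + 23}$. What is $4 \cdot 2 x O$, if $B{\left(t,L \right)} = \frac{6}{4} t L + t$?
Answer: $\frac{120}{23} \approx 5.2174$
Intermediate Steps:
$B{\left(t,L \right)} = t + \frac{3 L t}{2}$ ($B{\left(t,L \right)} = 6 \cdot \frac{1}{4} t L + t = \frac{3 t}{2} L + t = \frac{3 L t}{2} + t = t + \frac{3 L t}{2}$)
$x = - \frac{1}{46}$ ($x = \frac{1}{\frac{1}{2} \left(-6\right) \left(2 + 3 \cdot 7\right) + 23} = \frac{1}{\frac{1}{2} \left(-6\right) \left(2 + 21\right) + 23} = \frac{1}{\frac{1}{2} \left(-6\right) 23 + 23} = \frac{1}{-69 + 23} = \frac{1}{-46} = - \frac{1}{46} \approx -0.021739$)
$O = -30$
$4 \cdot 2 x O = 4 \cdot 2 \left(- \frac{1}{46}\right) \left(-30\right) = 8 \left(- \frac{1}{46}\right) \left(-30\right) = \left(- \frac{4}{23}\right) \left(-30\right) = \frac{120}{23}$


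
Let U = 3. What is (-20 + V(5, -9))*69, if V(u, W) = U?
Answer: -1173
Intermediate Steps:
V(u, W) = 3
(-20 + V(5, -9))*69 = (-20 + 3)*69 = -17*69 = -1173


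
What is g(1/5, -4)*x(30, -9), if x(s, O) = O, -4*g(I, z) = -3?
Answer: -27/4 ≈ -6.7500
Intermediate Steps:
g(I, z) = ¾ (g(I, z) = -¼*(-3) = ¾)
g(1/5, -4)*x(30, -9) = (¾)*(-9) = -27/4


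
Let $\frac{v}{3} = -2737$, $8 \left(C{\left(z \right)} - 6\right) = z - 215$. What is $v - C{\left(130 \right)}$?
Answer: $- \frac{65651}{8} \approx -8206.4$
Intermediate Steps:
$C{\left(z \right)} = - \frac{167}{8} + \frac{z}{8}$ ($C{\left(z \right)} = 6 + \frac{z - 215}{8} = 6 + \frac{-215 + z}{8} = 6 + \left(- \frac{215}{8} + \frac{z}{8}\right) = - \frac{167}{8} + \frac{z}{8}$)
$v = -8211$ ($v = 3 \left(-2737\right) = -8211$)
$v - C{\left(130 \right)} = -8211 - \left(- \frac{167}{8} + \frac{1}{8} \cdot 130\right) = -8211 - \left(- \frac{167}{8} + \frac{65}{4}\right) = -8211 - - \frac{37}{8} = -8211 + \frac{37}{8} = - \frac{65651}{8}$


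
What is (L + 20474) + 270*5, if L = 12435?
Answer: 34259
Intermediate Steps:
(L + 20474) + 270*5 = (12435 + 20474) + 270*5 = 32909 + 1350 = 34259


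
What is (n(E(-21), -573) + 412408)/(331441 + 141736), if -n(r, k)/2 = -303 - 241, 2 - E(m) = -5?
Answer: 413496/473177 ≈ 0.87387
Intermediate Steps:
E(m) = 7 (E(m) = 2 - 1*(-5) = 2 + 5 = 7)
n(r, k) = 1088 (n(r, k) = -2*(-303 - 241) = -2*(-544) = 1088)
(n(E(-21), -573) + 412408)/(331441 + 141736) = (1088 + 412408)/(331441 + 141736) = 413496/473177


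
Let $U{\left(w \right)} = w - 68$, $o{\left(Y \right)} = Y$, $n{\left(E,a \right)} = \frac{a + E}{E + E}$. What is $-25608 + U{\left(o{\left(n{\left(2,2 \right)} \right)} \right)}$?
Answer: $-25675$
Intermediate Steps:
$n{\left(E,a \right)} = \frac{E + a}{2 E}$
$U{\left(w \right)} = -68 + w$ ($U{\left(w \right)} = w - 68 = -68 + w$)
$-25608 + U{\left(o{\left(n{\left(2,2 \right)} \right)} \right)} = -25608 - \left(68 - \frac{2 + 2}{2 \cdot 2}\right) = -25608 - \left(68 - 1\right) = -25608 + \left(-68 + 1\right) = -25608 - 67 = -25675$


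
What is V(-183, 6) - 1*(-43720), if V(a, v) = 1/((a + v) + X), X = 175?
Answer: 87439/2 ≈ 43720.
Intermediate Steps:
V(a, v) = 1/(175 + a + v) (V(a, v) = 1/((a + v) + 175) = 1/(175 + a + v))
V(-183, 6) - 1*(-43720) = 1/(175 - 183 + 6) - 1*(-43720) = 1/(-2) + 43720 = -1/2 + 43720 = 87439/2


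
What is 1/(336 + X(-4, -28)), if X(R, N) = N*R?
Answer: 1/448 ≈ 0.0022321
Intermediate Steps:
1/(336 + X(-4, -28)) = 1/(336 - 28*(-4)) = 1/(336 + 112) = 1/448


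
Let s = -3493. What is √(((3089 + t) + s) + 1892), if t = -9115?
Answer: I*√7627 ≈ 87.333*I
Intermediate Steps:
√(((3089 + t) + s) + 1892) = √(((3089 - 9115) - 3493) + 1892) = √((-6026 - 3493) + 1892) = √(-9519 + 1892) = √(-7627) = I*√7627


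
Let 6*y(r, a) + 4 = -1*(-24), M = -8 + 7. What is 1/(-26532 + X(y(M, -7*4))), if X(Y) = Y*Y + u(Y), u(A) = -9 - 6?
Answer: -9/238823 ≈ -3.7685e-5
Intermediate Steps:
M = -1
u(A) = -15
y(r, a) = 10/3 (y(r, a) = -2/3 + (-1*(-24))/6 = -2/3 + (1/6)*24 = -2/3 + 4 = 10/3)
X(Y) = -15 + Y**2 (X(Y) = Y*Y - 15 = Y**2 - 15 = -15 + Y**2)
1/(-26532 + X(y(M, -7*4))) = 1/(-26532 + (-15 + (10/3)**2)) = 1/(-26532 + (-15 + 100/9)) = 1/(-26532 - 35/9) = 1/(-238823/9) = -9/238823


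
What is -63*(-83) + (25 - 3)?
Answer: 5251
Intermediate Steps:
-63*(-83) + (25 - 3) = 5229 + 22 = 5251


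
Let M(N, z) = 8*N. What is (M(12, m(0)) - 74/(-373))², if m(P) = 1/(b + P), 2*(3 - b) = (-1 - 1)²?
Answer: 1287517924/139129 ≈ 9254.1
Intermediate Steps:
b = 1 (b = 3 - (-1 - 1)²/2 = 3 - ½*(-2)² = 3 - ½*4 = 3 - 2 = 1)
m(P) = 1/(1 + P)
(M(12, m(0)) - 74/(-373))² = (8*12 - 74/(-373))² = (96 - 74*(-1/373))² = (96 + 74/373)² = (35882/373)² = 1287517924/139129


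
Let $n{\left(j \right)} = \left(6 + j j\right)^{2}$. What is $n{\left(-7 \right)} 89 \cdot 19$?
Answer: $5115275$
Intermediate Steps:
$n{\left(j \right)} = \left(6 + j^{2}\right)^{2}$
$n{\left(-7 \right)} 89 \cdot 19 = \left(6 + \left(-7\right)^{2}\right)^{2} \cdot 89 \cdot 19 = \left(6 + 49\right)^{2} \cdot 89 \cdot 19 = 55^{2} \cdot 89 \cdot 19 = 3025 \cdot 89 \cdot 19 = 269225 \cdot 19 = 5115275$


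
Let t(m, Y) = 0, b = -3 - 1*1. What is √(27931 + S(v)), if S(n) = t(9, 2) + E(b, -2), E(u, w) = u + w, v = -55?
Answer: 5*√1117 ≈ 167.11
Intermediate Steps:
b = -4 (b = -3 - 1 = -4)
S(n) = -6 (S(n) = 0 + (-4 - 2) = 0 - 6 = -6)
√(27931 + S(v)) = √(27931 - 6) = √27925 = 5*√1117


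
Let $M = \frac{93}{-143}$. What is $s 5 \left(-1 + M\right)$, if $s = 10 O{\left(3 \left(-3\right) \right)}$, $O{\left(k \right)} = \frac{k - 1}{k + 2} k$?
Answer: $\frac{1062000}{1001} \approx 1060.9$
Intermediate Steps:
$M = - \frac{93}{143}$ ($M = 93 \left(- \frac{1}{143}\right) = - \frac{93}{143} \approx -0.65035$)
$O{\left(k \right)} = \frac{k \left(-1 + k\right)}{2 + k}$ ($O{\left(k \right)} = \frac{-1 + k}{2 + k} k = \frac{k \left(-1 + k\right)}{2 + k}$)
$s = - \frac{900}{7}$ ($s = 10 \frac{3 \left(-3\right) \left(-1 + 3 \left(-3\right)\right)}{2 + 3 \left(-3\right)} = 10 \left(- \frac{9 \left(-1 - 9\right)}{2 - 9}\right) = 10 \left(\left(-9\right) \frac{1}{-7} \left(-10\right)\right) = 10 \left(\left(-9\right) \left(- \frac{1}{7}\right) \left(-10\right)\right) = 10 \left(- \frac{90}{7}\right) = - \frac{900}{7} \approx -128.57$)
$s 5 \left(-1 + M\right) = \left(- \frac{900}{7}\right) 5 \left(-1 - \frac{93}{143}\right) = \left(- \frac{4500}{7}\right) \left(- \frac{236}{143}\right) = \frac{1062000}{1001}$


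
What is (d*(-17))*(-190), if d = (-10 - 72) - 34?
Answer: -374680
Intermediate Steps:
d = -116 (d = -82 - 34 = -116)
(d*(-17))*(-190) = -116*(-17)*(-190) = 1972*(-190) = -374680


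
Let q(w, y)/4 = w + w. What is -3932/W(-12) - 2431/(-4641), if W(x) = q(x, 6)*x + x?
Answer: -5836/1995 ≈ -2.9253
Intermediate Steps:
q(w, y) = 8*w (q(w, y) = 4*(w + w) = 4*(2*w) = 8*w)
W(x) = x + 8*x² (W(x) = (8*x)*x + x = 8*x² + x = x + 8*x²)
-3932/W(-12) - 2431/(-4641) = -3932*(-1/(12*(1 + 8*(-12)))) - 2431/(-4641) = -3932*(-1/(12*(1 - 96))) - 2431*(-1/4641) = -3932/((-12*(-95))) + 11/21 = -3932/1140 + 11/21 = -3932*1/1140 + 11/21 = -983/285 + 11/21 = -5836/1995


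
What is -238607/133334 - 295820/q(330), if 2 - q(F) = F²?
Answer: 6729519397/7259902966 ≈ 0.92694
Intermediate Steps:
q(F) = 2 - F²
-238607/133334 - 295820/q(330) = -238607/133334 - 295820/(2 - 1*330²) = -238607*1/133334 - 295820/(2 - 1*108900) = -238607/133334 - 295820/(2 - 108900) = -238607/133334 - 295820/(-108898) = -238607/133334 - 295820*(-1/108898) = -238607/133334 + 147910/54449 = 6729519397/7259902966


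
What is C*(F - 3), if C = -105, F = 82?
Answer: -8295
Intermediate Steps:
C*(F - 3) = -105*(82 - 3) = -105*79 = -8295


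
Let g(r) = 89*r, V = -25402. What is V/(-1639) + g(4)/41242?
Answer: 524106384/33797819 ≈ 15.507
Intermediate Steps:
V/(-1639) + g(4)/41242 = -25402/(-1639) + (89*4)/41242 = -25402*(-1/1639) + 356*(1/41242) = 25402/1639 + 178/20621 = 524106384/33797819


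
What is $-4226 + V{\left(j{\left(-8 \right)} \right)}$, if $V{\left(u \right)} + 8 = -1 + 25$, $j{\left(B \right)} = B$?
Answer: $-4210$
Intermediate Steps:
$V{\left(u \right)} = 16$ ($V{\left(u \right)} = -8 + \left(-1 + 25\right) = -8 + 24 = 16$)
$-4226 + V{\left(j{\left(-8 \right)} \right)} = -4226 + 16 = -4210$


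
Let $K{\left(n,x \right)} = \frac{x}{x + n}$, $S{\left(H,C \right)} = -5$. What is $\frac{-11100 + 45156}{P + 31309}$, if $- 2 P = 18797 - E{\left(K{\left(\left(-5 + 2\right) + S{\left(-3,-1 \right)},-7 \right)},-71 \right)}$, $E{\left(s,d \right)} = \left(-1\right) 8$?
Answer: $\frac{6192}{3983} \approx 1.5546$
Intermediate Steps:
$K{\left(n,x \right)} = \frac{x}{n + x}$
$E{\left(s,d \right)} = -8$
$P = - \frac{18805}{2}$ ($P = - \frac{18797 - -8}{2} = - \frac{18797 + 8}{2} = \left(- \frac{1}{2}\right) 18805 = - \frac{18805}{2} \approx -9402.5$)
$\frac{-11100 + 45156}{P + 31309} = \frac{-11100 + 45156}{- \frac{18805}{2} + 31309} = \frac{34056}{\frac{43813}{2}} = 34056 \cdot \frac{2}{43813} = \frac{6192}{3983}$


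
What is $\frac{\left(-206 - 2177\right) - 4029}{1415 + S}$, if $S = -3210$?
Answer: $\frac{6412}{1795} \approx 3.5721$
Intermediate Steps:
$\frac{\left(-206 - 2177\right) - 4029}{1415 + S} = \frac{\left(-206 - 2177\right) - 4029}{1415 - 3210} = \frac{-2383 - 4029}{-1795} = \left(-6412\right) \left(- \frac{1}{1795}\right) = \frac{6412}{1795}$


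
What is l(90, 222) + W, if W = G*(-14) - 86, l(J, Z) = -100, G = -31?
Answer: 248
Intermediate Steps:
W = 348 (W = -31*(-14) - 86 = 434 - 86 = 348)
l(90, 222) + W = -100 + 348 = 248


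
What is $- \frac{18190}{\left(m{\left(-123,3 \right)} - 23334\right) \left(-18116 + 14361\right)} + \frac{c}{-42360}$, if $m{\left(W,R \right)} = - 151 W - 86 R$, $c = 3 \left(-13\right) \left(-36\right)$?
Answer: $- \frac{453846613}{13305519570} \approx -0.03411$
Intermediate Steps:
$c = 1404$ ($c = \left(-39\right) \left(-36\right) = 1404$)
$- \frac{18190}{\left(m{\left(-123,3 \right)} - 23334\right) \left(-18116 + 14361\right)} + \frac{c}{-42360} = - \frac{18190}{\left(\left(\left(-151\right) \left(-123\right) - 258\right) - 23334\right) \left(-18116 + 14361\right)} + \frac{1404}{-42360} = - \frac{18190}{\left(\left(18573 - 258\right) - 23334\right) \left(-3755\right)} + 1404 \left(- \frac{1}{42360}\right) = - \frac{18190}{\left(18315 - 23334\right) \left(-3755\right)} - \frac{117}{3530} = - \frac{18190}{\left(-5019\right) \left(-3755\right)} - \frac{117}{3530} = - \frac{18190}{18846345} - \frac{117}{3530} = \left(-18190\right) \frac{1}{18846345} - \frac{117}{3530} = - \frac{3638}{3769269} - \frac{117}{3530} = - \frac{453846613}{13305519570}$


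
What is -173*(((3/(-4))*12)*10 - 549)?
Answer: 110547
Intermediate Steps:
-173*(((3/(-4))*12)*10 - 549) = -173*(((3*(-¼))*12)*10 - 549) = -173*(-¾*12*10 - 549) = -173*(-9*10 - 549) = -173*(-90 - 549) = -173*(-639) = 110547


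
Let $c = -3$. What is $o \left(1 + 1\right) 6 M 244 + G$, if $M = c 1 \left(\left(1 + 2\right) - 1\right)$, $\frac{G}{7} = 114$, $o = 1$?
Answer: $-16770$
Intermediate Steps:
$G = 798$ ($G = 7 \cdot 114 = 798$)
$M = -6$ ($M = \left(-3\right) 1 \left(\left(1 + 2\right) - 1\right) = - 3 \left(3 - 1\right) = \left(-3\right) 2 = -6$)
$o \left(1 + 1\right) 6 M 244 + G = 1 \left(1 + 1\right) 6 \left(-6\right) 244 + 798 = 1 \cdot 2 \cdot 6 \left(-6\right) 244 + 798 = 1 \cdot 12 \left(-6\right) 244 + 798 = 12 \left(-6\right) 244 + 798 = \left(-72\right) 244 + 798 = -17568 + 798 = -16770$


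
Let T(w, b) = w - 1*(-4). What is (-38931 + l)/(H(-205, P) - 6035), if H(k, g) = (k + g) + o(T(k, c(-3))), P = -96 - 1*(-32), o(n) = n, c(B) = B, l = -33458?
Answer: 72389/6505 ≈ 11.128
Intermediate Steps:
T(w, b) = 4 + w (T(w, b) = w + 4 = 4 + w)
P = -64 (P = -96 + 32 = -64)
H(k, g) = 4 + g + 2*k (H(k, g) = (k + g) + (4 + k) = (g + k) + (4 + k) = 4 + g + 2*k)
(-38931 + l)/(H(-205, P) - 6035) = (-38931 - 33458)/((4 - 64 + 2*(-205)) - 6035) = -72389/((4 - 64 - 410) - 6035) = -72389/(-470 - 6035) = -72389/(-6505) = -72389*(-1/6505) = 72389/6505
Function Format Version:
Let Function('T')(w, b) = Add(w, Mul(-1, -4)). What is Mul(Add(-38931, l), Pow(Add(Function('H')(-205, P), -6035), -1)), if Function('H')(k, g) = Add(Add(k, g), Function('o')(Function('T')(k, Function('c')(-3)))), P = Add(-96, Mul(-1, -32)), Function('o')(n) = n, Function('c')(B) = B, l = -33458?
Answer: Rational(72389, 6505) ≈ 11.128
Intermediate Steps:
Function('T')(w, b) = Add(4, w) (Function('T')(w, b) = Add(w, 4) = Add(4, w))
P = -64 (P = Add(-96, 32) = -64)
Function('H')(k, g) = Add(4, g, Mul(2, k)) (Function('H')(k, g) = Add(Add(k, g), Add(4, k)) = Add(Add(g, k), Add(4, k)) = Add(4, g, Mul(2, k)))
Mul(Add(-38931, l), Pow(Add(Function('H')(-205, P), -6035), -1)) = Mul(Add(-38931, -33458), Pow(Add(Add(4, -64, Mul(2, -205)), -6035), -1)) = Mul(-72389, Pow(Add(Add(4, -64, -410), -6035), -1)) = Mul(-72389, Pow(Add(-470, -6035), -1)) = Mul(-72389, Pow(-6505, -1)) = Mul(-72389, Rational(-1, 6505)) = Rational(72389, 6505)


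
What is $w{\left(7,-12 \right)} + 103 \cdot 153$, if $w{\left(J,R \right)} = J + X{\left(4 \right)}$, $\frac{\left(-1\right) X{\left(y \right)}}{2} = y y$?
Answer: $15734$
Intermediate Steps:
$X{\left(y \right)} = - 2 y^{2}$ ($X{\left(y \right)} = - 2 y y = - 2 y^{2}$)
$w{\left(J,R \right)} = -32 + J$ ($w{\left(J,R \right)} = J - 2 \cdot 4^{2} = J - 32 = -32 + J$)
$w{\left(7,-12 \right)} + 103 \cdot 153 = \left(-32 + 7\right) + 103 \cdot 153 = -25 + 15759 = 15734$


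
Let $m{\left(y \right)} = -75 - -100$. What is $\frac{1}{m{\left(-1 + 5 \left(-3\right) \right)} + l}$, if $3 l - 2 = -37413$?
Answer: $- \frac{3}{37336} \approx -8.0351 \cdot 10^{-5}$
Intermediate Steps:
$l = - \frac{37411}{3}$ ($l = \frac{2}{3} + \frac{1}{3} \left(-37413\right) = \frac{2}{3} - 12471 = - \frac{37411}{3} \approx -12470.0$)
$m{\left(y \right)} = 25$ ($m{\left(y \right)} = -75 + 100 = 25$)
$\frac{1}{m{\left(-1 + 5 \left(-3\right) \right)} + l} = \frac{1}{25 - \frac{37411}{3}} = \frac{1}{- \frac{37336}{3}} = - \frac{3}{37336}$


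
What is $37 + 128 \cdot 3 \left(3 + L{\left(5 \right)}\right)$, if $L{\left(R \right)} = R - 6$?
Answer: $805$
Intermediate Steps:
$L{\left(R \right)} = -6 + R$ ($L{\left(R \right)} = R - 6 = -6 + R$)
$37 + 128 \cdot 3 \left(3 + L{\left(5 \right)}\right) = 37 + 128 \cdot 3 \left(3 + \left(-6 + 5\right)\right) = 37 + 128 \cdot 3 \left(3 - 1\right) = 37 + 128 \cdot 3 \cdot 2 = 37 + 128 \cdot 6 = 37 + 768 = 805$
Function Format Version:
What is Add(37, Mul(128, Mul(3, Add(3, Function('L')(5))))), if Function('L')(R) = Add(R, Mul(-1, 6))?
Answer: 805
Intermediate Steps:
Function('L')(R) = Add(-6, R) (Function('L')(R) = Add(R, -6) = Add(-6, R))
Add(37, Mul(128, Mul(3, Add(3, Function('L')(5))))) = Add(37, Mul(128, Mul(3, Add(3, Add(-6, 5))))) = Add(37, Mul(128, Mul(3, Add(3, -1)))) = Add(37, Mul(128, Mul(3, 2))) = Add(37, Mul(128, 6)) = Add(37, 768) = 805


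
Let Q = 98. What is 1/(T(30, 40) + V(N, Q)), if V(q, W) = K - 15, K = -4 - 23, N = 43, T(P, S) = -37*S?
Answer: -1/1522 ≈ -0.00065703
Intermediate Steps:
K = -27
V(q, W) = -42 (V(q, W) = -27 - 15 = -42)
1/(T(30, 40) + V(N, Q)) = 1/(-37*40 - 42) = 1/(-1480 - 42) = 1/(-1522) = -1/1522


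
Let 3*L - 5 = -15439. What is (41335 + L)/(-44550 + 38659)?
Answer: -108571/17673 ≈ -6.1433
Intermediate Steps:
L = -15434/3 (L = 5/3 + (⅓)*(-15439) = 5/3 - 15439/3 = -15434/3 ≈ -5144.7)
(41335 + L)/(-44550 + 38659) = (41335 - 15434/3)/(-44550 + 38659) = (108571/3)/(-5891) = (108571/3)*(-1/5891) = -108571/17673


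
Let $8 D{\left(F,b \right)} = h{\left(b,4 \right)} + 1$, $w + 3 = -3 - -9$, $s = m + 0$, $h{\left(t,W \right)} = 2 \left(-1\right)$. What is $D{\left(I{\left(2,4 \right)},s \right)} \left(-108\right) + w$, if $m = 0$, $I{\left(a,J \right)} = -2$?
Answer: $\frac{33}{2} \approx 16.5$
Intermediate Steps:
$h{\left(t,W \right)} = -2$
$s = 0$ ($s = 0 + 0 = 0$)
$w = 3$ ($w = -3 - -6 = -3 + \left(-3 + 9\right) = -3 + 6 = 3$)
$D{\left(F,b \right)} = - \frac{1}{8}$ ($D{\left(F,b \right)} = \frac{-2 + 1}{8} = \frac{1}{8} \left(-1\right) = - \frac{1}{8}$)
$D{\left(I{\left(2,4 \right)},s \right)} \left(-108\right) + w = \left(- \frac{1}{8}\right) \left(-108\right) + 3 = \frac{27}{2} + 3 = \frac{33}{2}$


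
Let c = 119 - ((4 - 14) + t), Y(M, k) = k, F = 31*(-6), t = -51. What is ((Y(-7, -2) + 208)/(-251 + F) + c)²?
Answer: 6155030116/190969 ≈ 32231.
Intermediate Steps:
F = -186
c = 180 (c = 119 - ((4 - 14) - 51) = 119 - (-10 - 51) = 119 - 1*(-61) = 119 + 61 = 180)
((Y(-7, -2) + 208)/(-251 + F) + c)² = ((-2 + 208)/(-251 - 186) + 180)² = (206/(-437) + 180)² = (206*(-1/437) + 180)² = (-206/437 + 180)² = (78454/437)² = 6155030116/190969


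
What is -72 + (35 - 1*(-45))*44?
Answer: 3448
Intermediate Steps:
-72 + (35 - 1*(-45))*44 = -72 + (35 + 45)*44 = -72 + 80*44 = -72 + 3520 = 3448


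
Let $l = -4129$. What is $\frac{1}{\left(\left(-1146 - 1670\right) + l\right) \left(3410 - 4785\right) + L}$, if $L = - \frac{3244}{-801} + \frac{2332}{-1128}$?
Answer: $\frac{75294}{719010790525} \approx 1.0472 \cdot 10^{-7}$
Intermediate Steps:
$L = \frac{149275}{75294}$ ($L = \left(-3244\right) \left(- \frac{1}{801}\right) + 2332 \left(- \frac{1}{1128}\right) = \frac{3244}{801} - \frac{583}{282} = \frac{149275}{75294} \approx 1.9826$)
$\frac{1}{\left(\left(-1146 - 1670\right) + l\right) \left(3410 - 4785\right) + L} = \frac{1}{\left(\left(-1146 - 1670\right) - 4129\right) \left(3410 - 4785\right) + \frac{149275}{75294}} = \frac{1}{\left(-2816 - 4129\right) \left(-1375\right) + \frac{149275}{75294}} = \frac{1}{\left(-6945\right) \left(-1375\right) + \frac{149275}{75294}} = \frac{1}{9549375 + \frac{149275}{75294}} = \frac{1}{\frac{719010790525}{75294}} = \frac{75294}{719010790525}$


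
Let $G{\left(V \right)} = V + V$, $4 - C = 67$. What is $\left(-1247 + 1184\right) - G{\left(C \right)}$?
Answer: $63$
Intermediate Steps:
$C = -63$ ($C = 4 - 67 = -63$)
$G{\left(V \right)} = 2 V$
$\left(-1247 + 1184\right) - G{\left(C \right)} = \left(-1247 + 1184\right) - 2 \left(-63\right) = -63 - -126 = -63 + 126 = 63$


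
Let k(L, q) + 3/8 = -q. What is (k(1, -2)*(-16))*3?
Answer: -78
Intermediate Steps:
k(L, q) = -3/8 - q
(k(1, -2)*(-16))*3 = ((-3/8 - 1*(-2))*(-16))*3 = ((-3/8 + 2)*(-16))*3 = ((13/8)*(-16))*3 = -26*3 = -78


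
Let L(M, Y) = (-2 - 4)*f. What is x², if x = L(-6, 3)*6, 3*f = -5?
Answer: 3600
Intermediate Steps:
f = -5/3 (f = (⅓)*(-5) = -5/3 ≈ -1.6667)
L(M, Y) = 10 (L(M, Y) = (-2 - 4)*(-5/3) = -6*(-5/3) = 10)
x = 60 (x = 10*6 = 60)
x² = 60² = 3600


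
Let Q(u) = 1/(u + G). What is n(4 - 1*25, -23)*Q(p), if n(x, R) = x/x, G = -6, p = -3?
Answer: -⅑ ≈ -0.11111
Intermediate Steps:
Q(u) = 1/(-6 + u) (Q(u) = 1/(u - 6) = 1/(-6 + u))
n(x, R) = 1
n(4 - 1*25, -23)*Q(p) = 1/(-6 - 3) = 1/(-9) = 1*(-⅑) = -⅑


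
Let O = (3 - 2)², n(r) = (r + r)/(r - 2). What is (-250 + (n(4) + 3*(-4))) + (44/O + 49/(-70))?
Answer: -2147/10 ≈ -214.70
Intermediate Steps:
n(r) = 2*r/(-2 + r) (n(r) = (2*r)/(-2 + r) = 2*r/(-2 + r))
O = 1 (O = 1² = 1)
(-250 + (n(4) + 3*(-4))) + (44/O + 49/(-70)) = (-250 + (2*4/(-2 + 4) + 3*(-4))) + (44/1 + 49/(-70)) = (-250 + (2*4/2 - 12)) + (44*1 + 49*(-1/70)) = (-250 + (2*4*(½) - 12)) + (44 - 7/10) = (-250 + (4 - 12)) + 433/10 = (-250 - 8) + 433/10 = -258 + 433/10 = -2147/10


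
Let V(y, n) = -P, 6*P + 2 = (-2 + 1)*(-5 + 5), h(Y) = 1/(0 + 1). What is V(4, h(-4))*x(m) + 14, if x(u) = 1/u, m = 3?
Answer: 127/9 ≈ 14.111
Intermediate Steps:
h(Y) = 1 (h(Y) = 1/1 = 1)
P = -⅓ (P = -⅓ + ((-2 + 1)*(-5 + 5))/6 = -⅓ + (-1*0)/6 = -⅓ + (⅙)*0 = -⅓ + 0 = -⅓ ≈ -0.33333)
V(y, n) = ⅓ (V(y, n) = -1*(-⅓) = ⅓)
V(4, h(-4))*x(m) + 14 = (⅓)/3 + 14 = (⅓)*(⅓) + 14 = ⅑ + 14 = 127/9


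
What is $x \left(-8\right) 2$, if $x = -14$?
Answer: $224$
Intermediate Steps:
$x \left(-8\right) 2 = \left(-14\right) \left(-8\right) 2 = 112 \cdot 2 = 224$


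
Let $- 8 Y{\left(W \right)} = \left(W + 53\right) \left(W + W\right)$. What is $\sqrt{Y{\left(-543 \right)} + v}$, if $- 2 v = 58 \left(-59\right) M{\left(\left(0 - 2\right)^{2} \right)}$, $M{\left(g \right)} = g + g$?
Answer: $\frac{i \sqrt{211318}}{2} \approx 229.85 i$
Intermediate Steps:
$M{\left(g \right)} = 2 g$
$Y{\left(W \right)} = - \frac{W \left(53 + W\right)}{4}$ ($Y{\left(W \right)} = - \frac{\left(W + 53\right) \left(W + W\right)}{8} = - \frac{\left(53 + W\right) 2 W}{8} = - \frac{2 W \left(53 + W\right)}{8} = - \frac{W \left(53 + W\right)}{4}$)
$v = 13688$ ($v = - \frac{58 \left(-59\right) 2 \left(0 - 2\right)^{2}}{2} = - \frac{\left(-3422\right) 2 \left(-2\right)^{2}}{2} = - \frac{\left(-3422\right) 2 \cdot 4}{2} = - \frac{\left(-3422\right) 8}{2} = \left(- \frac{1}{2}\right) \left(-27376\right) = 13688$)
$\sqrt{Y{\left(-543 \right)} + v} = \sqrt{\left(- \frac{1}{4}\right) \left(-543\right) \left(53 - 543\right) + 13688} = \sqrt{\left(- \frac{1}{4}\right) \left(-543\right) \left(-490\right) + 13688} = \sqrt{- \frac{133035}{2} + 13688} = \sqrt{- \frac{105659}{2}} = \frac{i \sqrt{211318}}{2}$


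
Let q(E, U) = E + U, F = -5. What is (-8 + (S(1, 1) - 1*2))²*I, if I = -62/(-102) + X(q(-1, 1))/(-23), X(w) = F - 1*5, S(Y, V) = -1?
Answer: 147983/1173 ≈ 126.16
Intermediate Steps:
X(w) = -10 (X(w) = -5 - 1*5 = -5 - 5 = -10)
I = 1223/1173 (I = -62/(-102) - 10/(-23) = -62*(-1/102) - 10*(-1/23) = 31/51 + 10/23 = 1223/1173 ≈ 1.0426)
(-8 + (S(1, 1) - 1*2))²*I = (-8 + (-1 - 1*2))²*(1223/1173) = (-8 + (-1 - 2))²*(1223/1173) = (-8 - 3)²*(1223/1173) = (-11)²*(1223/1173) = 121*(1223/1173) = 147983/1173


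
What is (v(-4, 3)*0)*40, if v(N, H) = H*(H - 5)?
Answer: 0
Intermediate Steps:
v(N, H) = H*(-5 + H)
(v(-4, 3)*0)*40 = ((3*(-5 + 3))*0)*40 = ((3*(-2))*0)*40 = -6*0*40 = 0*40 = 0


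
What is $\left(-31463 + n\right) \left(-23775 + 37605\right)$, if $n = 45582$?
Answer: $195265770$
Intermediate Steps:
$\left(-31463 + n\right) \left(-23775 + 37605\right) = \left(-31463 + 45582\right) \left(-23775 + 37605\right) = 14119 \cdot 13830 = 195265770$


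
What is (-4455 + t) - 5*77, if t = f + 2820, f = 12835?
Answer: 10815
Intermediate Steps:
t = 15655 (t = 12835 + 2820 = 15655)
(-4455 + t) - 5*77 = (-4455 + 15655) - 5*77 = 11200 - 385 = 10815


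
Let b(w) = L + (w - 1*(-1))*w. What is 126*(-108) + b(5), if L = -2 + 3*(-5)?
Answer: -13595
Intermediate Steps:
L = -17 (L = -2 - 15 = -17)
b(w) = -17 + w*(1 + w) (b(w) = -17 + (w - 1*(-1))*w = -17 + (w + 1)*w = -17 + (1 + w)*w = -17 + w*(1 + w))
126*(-108) + b(5) = 126*(-108) + (-17 + 5 + 5²) = -13608 + (-17 + 5 + 25) = -13608 + 13 = -13595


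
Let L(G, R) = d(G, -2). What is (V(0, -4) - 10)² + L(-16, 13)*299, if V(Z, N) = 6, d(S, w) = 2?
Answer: 614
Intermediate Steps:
L(G, R) = 2
(V(0, -4) - 10)² + L(-16, 13)*299 = (6 - 10)² + 2*299 = (-4)² + 598 = 16 + 598 = 614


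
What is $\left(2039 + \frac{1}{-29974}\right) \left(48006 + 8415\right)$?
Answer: $\frac{3448281410685}{29974} \approx 1.1504 \cdot 10^{8}$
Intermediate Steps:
$\left(2039 + \frac{1}{-29974}\right) \left(48006 + 8415\right) = \left(2039 - \frac{1}{29974}\right) 56421 = \frac{61116985}{29974} \cdot 56421 = \frac{3448281410685}{29974}$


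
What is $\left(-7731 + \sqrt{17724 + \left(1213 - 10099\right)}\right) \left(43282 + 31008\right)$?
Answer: $-574335990 + 222870 \sqrt{982} \approx -5.6735 \cdot 10^{8}$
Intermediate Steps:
$\left(-7731 + \sqrt{17724 + \left(1213 - 10099\right)}\right) \left(43282 + 31008\right) = \left(-7731 + \sqrt{17724 + \left(1213 - 10099\right)}\right) 74290 = \left(-7731 + \sqrt{17724 - 8886}\right) 74290 = \left(-7731 + \sqrt{8838}\right) 74290 = \left(-7731 + 3 \sqrt{982}\right) 74290 = -574335990 + 222870 \sqrt{982}$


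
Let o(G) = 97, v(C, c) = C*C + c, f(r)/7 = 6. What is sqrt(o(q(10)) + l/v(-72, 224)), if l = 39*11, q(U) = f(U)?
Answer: sqrt(1050010)/104 ≈ 9.8529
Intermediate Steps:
f(r) = 42 (f(r) = 7*6 = 42)
q(U) = 42
v(C, c) = c + C**2 (v(C, c) = C**2 + c = c + C**2)
l = 429
sqrt(o(q(10)) + l/v(-72, 224)) = sqrt(97 + 429/(224 + (-72)**2)) = sqrt(97 + 429/(224 + 5184)) = sqrt(97 + 429/5408) = sqrt(97 + 429*(1/5408)) = sqrt(97 + 33/416) = sqrt(40385/416) = sqrt(1050010)/104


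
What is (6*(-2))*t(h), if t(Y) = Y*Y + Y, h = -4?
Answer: -144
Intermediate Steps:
t(Y) = Y + Y**2 (t(Y) = Y**2 + Y = Y + Y**2)
(6*(-2))*t(h) = (6*(-2))*(-4*(1 - 4)) = -(-48)*(-3) = -12*12 = -144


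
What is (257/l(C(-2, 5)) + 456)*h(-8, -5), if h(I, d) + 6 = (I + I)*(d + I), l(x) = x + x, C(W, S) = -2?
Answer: 158267/2 ≈ 79134.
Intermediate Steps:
l(x) = 2*x
h(I, d) = -6 + 2*I*(I + d) (h(I, d) = -6 + (I + I)*(d + I) = -6 + (2*I)*(I + d) = -6 + 2*I*(I + d))
(257/l(C(-2, 5)) + 456)*h(-8, -5) = (257/((2*(-2))) + 456)*(-6 + 2*(-8)² + 2*(-8)*(-5)) = (257/(-4) + 456)*(-6 + 2*64 + 80) = (257*(-¼) + 456)*(-6 + 128 + 80) = (-257/4 + 456)*202 = (1567/4)*202 = 158267/2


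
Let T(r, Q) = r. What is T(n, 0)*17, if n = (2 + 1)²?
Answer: 153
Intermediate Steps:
n = 9 (n = 3² = 9)
T(n, 0)*17 = 9*17 = 153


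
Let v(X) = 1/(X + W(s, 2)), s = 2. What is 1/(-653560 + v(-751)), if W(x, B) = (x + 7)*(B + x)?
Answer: -715/467295401 ≈ -1.5301e-6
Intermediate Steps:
W(x, B) = (7 + x)*(B + x)
v(X) = 1/(36 + X) (v(X) = 1/(X + (2² + 7*2 + 7*2 + 2*2)) = 1/(X + (4 + 14 + 14 + 4)) = 1/(X + 36) = 1/(36 + X))
1/(-653560 + v(-751)) = 1/(-653560 + 1/(36 - 751)) = 1/(-653560 + 1/(-715)) = 1/(-653560 - 1/715) = 1/(-467295401/715) = -715/467295401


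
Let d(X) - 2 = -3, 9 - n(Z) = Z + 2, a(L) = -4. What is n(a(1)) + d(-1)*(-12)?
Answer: 23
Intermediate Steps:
n(Z) = 7 - Z (n(Z) = 9 - (Z + 2) = 9 - (2 + Z) = 9 + (-2 - Z) = 7 - Z)
d(X) = -1 (d(X) = 2 - 3 = -1)
n(a(1)) + d(-1)*(-12) = (7 - 1*(-4)) - 1*(-12) = (7 + 4) + 12 = 11 + 12 = 23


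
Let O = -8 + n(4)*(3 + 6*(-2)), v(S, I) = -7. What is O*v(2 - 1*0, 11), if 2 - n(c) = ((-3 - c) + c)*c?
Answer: 938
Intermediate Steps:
n(c) = 2 + 3*c (n(c) = 2 - ((-3 - c) + c)*c = 2 - (-3)*c = 2 + 3*c)
O = -134 (O = -8 + (2 + 3*4)*(3 + 6*(-2)) = -8 + (2 + 12)*(3 - 12) = -8 + 14*(-9) = -8 - 126 = -134)
O*v(2 - 1*0, 11) = -134*(-7) = 938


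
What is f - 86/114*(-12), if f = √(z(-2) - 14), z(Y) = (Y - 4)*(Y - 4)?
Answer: 172/19 + √22 ≈ 13.743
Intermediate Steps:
z(Y) = (-4 + Y)² (z(Y) = (-4 + Y)*(-4 + Y) = (-4 + Y)²)
f = √22 (f = √((-4 - 2)² - 14) = √((-6)² - 14) = √(36 - 14) = √22 ≈ 4.6904)
f - 86/114*(-12) = √22 - 86/114*(-12) = √22 - 86*1/114*(-12) = √22 - 43/57*(-12) = √22 + 172/19 = 172/19 + √22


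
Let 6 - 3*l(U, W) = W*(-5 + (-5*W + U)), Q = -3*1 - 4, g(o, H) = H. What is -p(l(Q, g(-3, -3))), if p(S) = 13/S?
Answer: -13/5 ≈ -2.6000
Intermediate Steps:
Q = -7 (Q = -3 - 4 = -7)
l(U, W) = 2 - W*(-5 + U - 5*W)/3 (l(U, W) = 2 - W*(-5 + (-5*W + U))/3 = 2 - W*(-5 + (U - 5*W))/3 = 2 - W*(-5 + U - 5*W)/3)
-p(l(Q, g(-3, -3))) = -13/(2 + (5/3)*(-3) + (5/3)*(-3)² - ⅓*(-7)*(-3)) = -13/(2 - 5 + (5/3)*9 - 7) = -13/(2 - 5 + 15 - 7) = -13/5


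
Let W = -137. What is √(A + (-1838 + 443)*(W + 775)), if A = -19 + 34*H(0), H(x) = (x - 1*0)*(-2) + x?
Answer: I*√890029 ≈ 943.41*I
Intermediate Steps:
H(x) = -x (H(x) = (x + 0)*(-2) + x = x*(-2) + x = -2*x + x = -x)
A = -19 (A = -19 + 34*(-1*0) = -19 + 34*0 = -19 + 0 = -19)
√(A + (-1838 + 443)*(W + 775)) = √(-19 + (-1838 + 443)*(-137 + 775)) = √(-19 - 1395*638) = √(-19 - 890010) = √(-890029) = I*√890029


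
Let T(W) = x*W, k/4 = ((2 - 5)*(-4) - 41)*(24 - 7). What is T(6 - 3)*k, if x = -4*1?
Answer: 23664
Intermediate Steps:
x = -4
k = -1972 (k = 4*(((2 - 5)*(-4) - 41)*(24 - 7)) = 4*((-3*(-4) - 41)*17) = 4*((12 - 41)*17) = 4*(-29*17) = 4*(-493) = -1972)
T(W) = -4*W
T(6 - 3)*k = -4*(6 - 3)*(-1972) = -4*3*(-1972) = -12*(-1972) = 23664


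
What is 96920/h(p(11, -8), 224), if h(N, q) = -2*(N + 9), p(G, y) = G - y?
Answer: -12115/7 ≈ -1730.7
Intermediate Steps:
h(N, q) = -18 - 2*N (h(N, q) = -2*(9 + N) = -18 - 2*N)
96920/h(p(11, -8), 224) = 96920/(-18 - 2*(11 - 1*(-8))) = 96920/(-18 - 2*(11 + 8)) = 96920/(-18 - 2*19) = 96920/(-18 - 38) = 96920/(-56) = 96920*(-1/56) = -12115/7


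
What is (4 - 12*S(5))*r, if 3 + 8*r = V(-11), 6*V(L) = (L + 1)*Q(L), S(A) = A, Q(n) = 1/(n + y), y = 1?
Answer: 119/6 ≈ 19.833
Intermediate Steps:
Q(n) = 1/(1 + n) (Q(n) = 1/(n + 1) = 1/(1 + n))
V(L) = ⅙ (V(L) = ((L + 1)/(1 + L))/6 = ((1 + L)/(1 + L))/6 = (⅙)*1 = ⅙)
r = -17/48 (r = -3/8 + (⅛)*(⅙) = -3/8 + 1/48 = -17/48 ≈ -0.35417)
(4 - 12*S(5))*r = (4 - 12*5)*(-17/48) = (4 - 60)*(-17/48) = -56*(-17/48) = 119/6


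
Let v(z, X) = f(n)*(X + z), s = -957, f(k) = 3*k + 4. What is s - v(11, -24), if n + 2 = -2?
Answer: -1061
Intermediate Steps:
n = -4 (n = -2 - 2 = -4)
f(k) = 4 + 3*k
v(z, X) = -8*X - 8*z (v(z, X) = (4 + 3*(-4))*(X + z) = (4 - 12)*(X + z) = -8*(X + z) = -8*X - 8*z)
s - v(11, -24) = -957 - (-8*(-24) - 8*11) = -957 - (192 - 88) = -957 - 1*104 = -957 - 104 = -1061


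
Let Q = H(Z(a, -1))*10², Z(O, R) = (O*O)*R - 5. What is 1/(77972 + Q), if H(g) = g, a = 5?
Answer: 1/74972 ≈ 1.3338e-5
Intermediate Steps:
Z(O, R) = -5 + R*O² (Z(O, R) = O²*R - 5 = R*O² - 5 = -5 + R*O²)
Q = -3000 (Q = (-5 - 1*5²)*10² = (-5 - 1*25)*100 = (-5 - 25)*100 = -30*100 = -3000)
1/(77972 + Q) = 1/(77972 - 3000) = 1/74972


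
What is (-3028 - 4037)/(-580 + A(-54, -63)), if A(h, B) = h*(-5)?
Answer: 1413/62 ≈ 22.790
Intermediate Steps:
A(h, B) = -5*h
(-3028 - 4037)/(-580 + A(-54, -63)) = (-3028 - 4037)/(-580 - 5*(-54)) = -7065/(-580 + 270) = -7065/(-310) = -7065*(-1/310) = 1413/62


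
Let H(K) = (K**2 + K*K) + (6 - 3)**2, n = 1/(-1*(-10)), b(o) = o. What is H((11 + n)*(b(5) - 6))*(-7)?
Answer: -89397/50 ≈ -1787.9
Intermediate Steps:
n = 1/10 ≈ 0.10000
H(K) = 9 + 2*K**2 (H(K) = (K**2 + K**2) + 3**2 = 2*K**2 + 9 = 9 + 2*K**2)
H((11 + n)*(b(5) - 6))*(-7) = (9 + 2*((11 + 1/10)*(5 - 6))**2)*(-7) = (9 + 2*((111/10)*(-1))**2)*(-7) = (9 + 2*(-111/10)**2)*(-7) = (9 + 2*(12321/100))*(-7) = (9 + 12321/50)*(-7) = (12771/50)*(-7) = -89397/50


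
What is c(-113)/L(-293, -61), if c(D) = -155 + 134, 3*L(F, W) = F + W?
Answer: 21/118 ≈ 0.17797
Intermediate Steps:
L(F, W) = F/3 + W/3 (L(F, W) = (F + W)/3 = F/3 + W/3)
c(D) = -21
c(-113)/L(-293, -61) = -21/((⅓)*(-293) + (⅓)*(-61)) = -21/(-293/3 - 61/3) = -21/(-118) = -21*(-1/118) = 21/118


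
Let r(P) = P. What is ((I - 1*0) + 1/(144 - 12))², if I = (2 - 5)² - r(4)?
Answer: 436921/17424 ≈ 25.076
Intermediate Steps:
I = 5 (I = (2 - 5)² - 1*4 = (-3)² - 4 = 9 - 4 = 5)
((I - 1*0) + 1/(144 - 12))² = ((5 - 1*0) + 1/(144 - 12))² = ((5 + 0) + 1/132)² = (5 + 1/132)² = (661/132)² = 436921/17424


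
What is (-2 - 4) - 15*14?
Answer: -216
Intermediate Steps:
(-2 - 4) - 15*14 = -6 - 210 = -216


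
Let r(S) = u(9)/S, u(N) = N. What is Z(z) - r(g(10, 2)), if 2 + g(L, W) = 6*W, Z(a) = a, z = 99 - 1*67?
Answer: 311/10 ≈ 31.100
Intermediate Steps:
z = 32 (z = 99 - 67 = 32)
g(L, W) = -2 + 6*W
r(S) = 9/S
Z(z) - r(g(10, 2)) = 32 - 9/(-2 + 6*2) = 32 - 9/(-2 + 12) = 32 - 9/10 = 311/10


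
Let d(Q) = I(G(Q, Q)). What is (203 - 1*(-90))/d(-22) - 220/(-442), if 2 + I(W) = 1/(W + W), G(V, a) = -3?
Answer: -29776/221 ≈ -134.73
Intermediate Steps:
I(W) = -2 + 1/(2*W) (I(W) = -2 + 1/(W + W) = -2 + 1/(2*W))
d(Q) = -13/6 (d(Q) = -2 + (½)/(-3) = -2 + (½)*(-⅓) = -2 - ⅙ = -13/6)
(203 - 1*(-90))/d(-22) - 220/(-442) = (203 - 1*(-90))/(-13/6) - 220/(-442) = (203 + 90)*(-6/13) - 220*(-1/442) = 293*(-6/13) + 110/221 = -1758/13 + 110/221 = -29776/221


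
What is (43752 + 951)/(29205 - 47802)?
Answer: -14901/6199 ≈ -2.4038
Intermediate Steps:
(43752 + 951)/(29205 - 47802) = 44703/(-18597) = 44703*(-1/18597) = -14901/6199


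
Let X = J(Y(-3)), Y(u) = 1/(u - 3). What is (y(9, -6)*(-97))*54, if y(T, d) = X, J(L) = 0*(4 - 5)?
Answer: 0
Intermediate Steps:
Y(u) = 1/(-3 + u)
J(L) = 0 (J(L) = 0*(-1) = 0)
X = 0
y(T, d) = 0
(y(9, -6)*(-97))*54 = (0*(-97))*54 = 0*54 = 0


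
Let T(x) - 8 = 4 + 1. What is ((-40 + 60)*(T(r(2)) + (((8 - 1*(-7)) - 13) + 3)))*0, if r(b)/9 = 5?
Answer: 0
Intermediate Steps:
r(b) = 45 (r(b) = 9*5 = 45)
T(x) = 13 (T(x) = 8 + (4 + 1) = 8 + 5 = 13)
((-40 + 60)*(T(r(2)) + (((8 - 1*(-7)) - 13) + 3)))*0 = ((-40 + 60)*(13 + (((8 - 1*(-7)) - 13) + 3)))*0 = (20*(13 + (((8 + 7) - 13) + 3)))*0 = (20*(13 + ((15 - 13) + 3)))*0 = (20*(13 + (2 + 3)))*0 = (20*(13 + 5))*0 = (20*18)*0 = 360*0 = 0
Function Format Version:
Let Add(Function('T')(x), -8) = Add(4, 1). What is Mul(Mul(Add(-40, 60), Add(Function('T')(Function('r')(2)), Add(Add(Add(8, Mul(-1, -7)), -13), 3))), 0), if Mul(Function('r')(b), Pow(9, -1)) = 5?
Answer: 0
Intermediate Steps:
Function('r')(b) = 45 (Function('r')(b) = Mul(9, 5) = 45)
Function('T')(x) = 13 (Function('T')(x) = Add(8, Add(4, 1)) = Add(8, 5) = 13)
Mul(Mul(Add(-40, 60), Add(Function('T')(Function('r')(2)), Add(Add(Add(8, Mul(-1, -7)), -13), 3))), 0) = Mul(Mul(Add(-40, 60), Add(13, Add(Add(Add(8, Mul(-1, -7)), -13), 3))), 0) = Mul(Mul(20, Add(13, Add(Add(Add(8, 7), -13), 3))), 0) = Mul(Mul(20, Add(13, Add(Add(15, -13), 3))), 0) = Mul(Mul(20, Add(13, Add(2, 3))), 0) = Mul(Mul(20, Add(13, 5)), 0) = Mul(Mul(20, 18), 0) = Mul(360, 0) = 0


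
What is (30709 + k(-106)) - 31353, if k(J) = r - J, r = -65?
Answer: -603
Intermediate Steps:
k(J) = -65 - J
(30709 + k(-106)) - 31353 = (30709 + (-65 - 1*(-106))) - 31353 = (30709 + (-65 + 106)) - 31353 = (30709 + 41) - 31353 = 30750 - 31353 = -603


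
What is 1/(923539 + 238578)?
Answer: 1/1162117 ≈ 8.6050e-7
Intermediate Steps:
1/(923539 + 238578) = 1/1162117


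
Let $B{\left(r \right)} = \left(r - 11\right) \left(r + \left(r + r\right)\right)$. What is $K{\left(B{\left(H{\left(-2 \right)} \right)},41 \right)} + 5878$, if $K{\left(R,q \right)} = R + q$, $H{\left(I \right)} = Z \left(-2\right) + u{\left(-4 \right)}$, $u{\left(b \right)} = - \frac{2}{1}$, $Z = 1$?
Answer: $6099$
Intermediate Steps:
$u{\left(b \right)} = -2$ ($u{\left(b \right)} = \left(-2\right) 1 = -2$)
$H{\left(I \right)} = -4$ ($H{\left(I \right)} = 1 \left(-2\right) - 2 = -2 - 2 = -4$)
$B{\left(r \right)} = 3 r \left(-11 + r\right)$ ($B{\left(r \right)} = \left(-11 + r\right) \left(r + 2 r\right) = \left(-11 + r\right) 3 r = 3 r \left(-11 + r\right)$)
$K{\left(B{\left(H{\left(-2 \right)} \right)},41 \right)} + 5878 = \left(3 \left(-4\right) \left(-11 - 4\right) + 41\right) + 5878 = \left(3 \left(-4\right) \left(-15\right) + 41\right) + 5878 = \left(180 + 41\right) + 5878 = 221 + 5878 = 6099$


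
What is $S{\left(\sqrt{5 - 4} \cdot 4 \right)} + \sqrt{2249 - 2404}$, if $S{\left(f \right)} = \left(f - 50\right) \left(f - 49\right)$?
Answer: $2070 + i \sqrt{155} \approx 2070.0 + 12.45 i$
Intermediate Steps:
$S{\left(f \right)} = \left(-50 + f\right) \left(-49 + f\right)$
$S{\left(\sqrt{5 - 4} \cdot 4 \right)} + \sqrt{2249 - 2404} = \left(2450 + \left(\sqrt{5 - 4} \cdot 4\right)^{2} - 99 \sqrt{5 - 4} \cdot 4\right) + \sqrt{2249 - 2404} = \left(2450 + \left(\sqrt{1} \cdot 4\right)^{2} - 99 \sqrt{1} \cdot 4\right) + \sqrt{-155} = \left(2450 + \left(1 \cdot 4\right)^{2} - 99 \cdot 1 \cdot 4\right) + i \sqrt{155} = \left(2450 + 4^{2} - 396\right) + i \sqrt{155} = \left(2450 + 16 - 396\right) + i \sqrt{155} = 2070 + i \sqrt{155}$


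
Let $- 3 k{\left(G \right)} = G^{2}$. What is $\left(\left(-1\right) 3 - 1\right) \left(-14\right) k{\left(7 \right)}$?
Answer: $- \frac{2744}{3} \approx -914.67$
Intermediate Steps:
$k{\left(G \right)} = - \frac{G^{2}}{3}$
$\left(\left(-1\right) 3 - 1\right) \left(-14\right) k{\left(7 \right)} = \left(\left(-1\right) 3 - 1\right) \left(-14\right) \left(- \frac{7^{2}}{3}\right) = \left(-3 - 1\right) \left(-14\right) \left(\left(- \frac{1}{3}\right) 49\right) = \left(-4\right) \left(-14\right) \left(- \frac{49}{3}\right) = 56 \left(- \frac{49}{3}\right) = - \frac{2744}{3}$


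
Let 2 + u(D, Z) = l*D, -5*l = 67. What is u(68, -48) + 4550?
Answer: 18184/5 ≈ 3636.8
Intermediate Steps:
l = -67/5 (l = -1/5*67 = -67/5 ≈ -13.400)
u(D, Z) = -2 - 67*D/5
u(68, -48) + 4550 = (-2 - 67/5*68) + 4550 = (-2 - 4556/5) + 4550 = -4566/5 + 4550 = 18184/5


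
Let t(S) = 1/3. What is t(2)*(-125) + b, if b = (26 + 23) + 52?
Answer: 178/3 ≈ 59.333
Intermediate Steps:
t(S) = ⅓
b = 101 (b = 49 + 52 = 101)
t(2)*(-125) + b = (⅓)*(-125) + 101 = -125/3 + 101 = 178/3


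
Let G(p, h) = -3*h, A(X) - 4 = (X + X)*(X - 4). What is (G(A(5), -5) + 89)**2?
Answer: 10816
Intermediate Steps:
A(X) = 4 + 2*X*(-4 + X) (A(X) = 4 + (X + X)*(X - 4) = 4 + (2*X)*(-4 + X) = 4 + 2*X*(-4 + X))
(G(A(5), -5) + 89)**2 = (-3*(-5) + 89)**2 = (15 + 89)**2 = 104**2 = 10816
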